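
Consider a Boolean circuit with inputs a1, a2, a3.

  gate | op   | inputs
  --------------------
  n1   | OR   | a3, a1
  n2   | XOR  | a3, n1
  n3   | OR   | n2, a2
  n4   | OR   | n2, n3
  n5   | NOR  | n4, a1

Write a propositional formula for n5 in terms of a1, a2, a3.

((a3 XOR (a3 OR a1)) OR ((a3 XOR (a3 OR a1)) OR a2)) NOR a1

n1 = a3 OR a1
n2 = a3 XOR n1 = a3 XOR (a3 OR a1)
n3 = n2 OR a2 = (a3 XOR (a3 OR a1)) OR a2
n4 = n2 OR n3 = (a3 XOR (a3 OR a1)) OR ((a3 XOR (a3 OR a1)) OR a2)
n5 = n4 NOR a1 = ((a3 XOR (a3 OR a1)) OR ((a3 XOR (a3 OR a1)) OR a2)) NOR a1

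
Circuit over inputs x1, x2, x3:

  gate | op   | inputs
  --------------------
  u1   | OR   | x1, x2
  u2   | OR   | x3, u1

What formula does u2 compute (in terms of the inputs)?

u1 = x1 OR x2
u2 = x3 OR u1 = x3 OR (x1 OR x2)

x3 OR (x1 OR x2)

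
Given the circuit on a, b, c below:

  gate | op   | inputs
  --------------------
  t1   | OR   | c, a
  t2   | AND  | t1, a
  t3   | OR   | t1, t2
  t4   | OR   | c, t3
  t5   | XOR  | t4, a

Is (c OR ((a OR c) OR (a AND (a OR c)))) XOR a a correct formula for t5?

t1 = c OR a
t2 = t1 AND a = (c OR a) AND a
t3 = t1 OR t2 = (c OR a) OR ((c OR a) AND a)
t4 = c OR t3 = c OR ((c OR a) OR ((c OR a) AND a))
t5 = t4 XOR a = (c OR ((c OR a) OR ((c OR a) AND a))) XOR a
At a=0, b=0, c=0: circuit gives 0, formula gives 0.
At a=0, b=0, c=1: circuit gives 1, formula gives 1.
Agrees on all 8 inputs.

Yes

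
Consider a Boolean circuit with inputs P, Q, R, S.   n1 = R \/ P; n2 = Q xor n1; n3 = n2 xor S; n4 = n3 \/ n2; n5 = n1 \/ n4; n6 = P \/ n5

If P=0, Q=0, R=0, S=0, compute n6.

n1 = 0 \/ 0 = 0
n2 = 0 xor 0 = 0
n3 = 0 xor 0 = 0
n4 = 0 \/ 0 = 0
n5 = 0 \/ 0 = 0
n6 = 0 \/ 0 = 0

0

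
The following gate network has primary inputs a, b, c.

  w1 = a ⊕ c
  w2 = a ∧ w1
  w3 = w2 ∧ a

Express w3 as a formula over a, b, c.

w1 = a ⊕ c
w2 = a ∧ w1 = a ∧ (a ⊕ c)
w3 = w2 ∧ a = (a ∧ (a ⊕ c)) ∧ a

(a ∧ (a ⊕ c)) ∧ a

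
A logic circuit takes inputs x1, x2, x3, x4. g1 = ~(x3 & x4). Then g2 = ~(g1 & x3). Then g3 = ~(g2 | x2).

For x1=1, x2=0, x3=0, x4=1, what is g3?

0

g1 = ~(0 & 1) = 1
g2 = ~(1 & 0) = 1
g3 = ~(1 | 0) = 0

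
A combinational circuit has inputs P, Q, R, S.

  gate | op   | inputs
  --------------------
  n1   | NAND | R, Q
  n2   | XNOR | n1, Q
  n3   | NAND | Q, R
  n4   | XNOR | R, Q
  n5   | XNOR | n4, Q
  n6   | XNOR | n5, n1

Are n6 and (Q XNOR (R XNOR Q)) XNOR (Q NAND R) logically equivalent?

n1 = R NAND Q
n4 = R XNOR Q
n5 = n4 XNOR Q = (R XNOR Q) XNOR Q
n6 = n5 XNOR n1 = ((R XNOR Q) XNOR Q) XNOR (R NAND Q)
At P=0, Q=0, R=0, S=0: circuit gives 0, formula gives 0.
At P=0, Q=0, R=1, S=0: circuit gives 1, formula gives 1.
Agrees on all 16 inputs.

Yes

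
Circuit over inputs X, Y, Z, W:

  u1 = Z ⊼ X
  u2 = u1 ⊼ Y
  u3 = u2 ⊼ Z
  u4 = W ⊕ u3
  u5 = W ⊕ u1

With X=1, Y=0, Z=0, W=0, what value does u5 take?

1

u1 = 0 ⊼ 1 = 1
u5 = 0 ⊕ 1 = 1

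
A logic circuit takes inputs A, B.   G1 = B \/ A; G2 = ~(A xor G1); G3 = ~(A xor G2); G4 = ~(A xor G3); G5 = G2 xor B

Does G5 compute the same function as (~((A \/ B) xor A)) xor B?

G1 = B \/ A
G2 = ~(A xor G1) = ~(A xor (B \/ A))
G5 = G2 xor B = (~(A xor (B \/ A))) xor B
At A=1, B=1: circuit gives 0, formula gives 0.
At A=0, B=0: circuit gives 1, formula gives 1.
Agrees on all 4 inputs.

Yes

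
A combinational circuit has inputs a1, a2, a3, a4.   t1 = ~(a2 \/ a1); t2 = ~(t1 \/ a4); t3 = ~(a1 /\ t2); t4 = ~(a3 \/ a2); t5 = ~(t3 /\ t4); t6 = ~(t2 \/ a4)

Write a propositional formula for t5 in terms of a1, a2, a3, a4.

t1 = ~(a2 \/ a1)
t2 = ~(t1 \/ a4) = ~((~(a2 \/ a1)) \/ a4)
t3 = ~(a1 /\ t2) = ~(a1 /\ (~((~(a2 \/ a1)) \/ a4)))
t4 = ~(a3 \/ a2)
t5 = ~(t3 /\ t4) = ~((~(a1 /\ (~((~(a2 \/ a1)) \/ a4)))) /\ (~(a3 \/ a2)))

~((~(a1 /\ (~((~(a2 \/ a1)) \/ a4)))) /\ (~(a3 \/ a2)))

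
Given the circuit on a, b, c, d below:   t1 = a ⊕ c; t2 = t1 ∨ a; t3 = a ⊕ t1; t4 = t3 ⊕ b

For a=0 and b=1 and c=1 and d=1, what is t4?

0

t1 = 0 ⊕ 1 = 1
t3 = 0 ⊕ 1 = 1
t4 = 1 ⊕ 1 = 0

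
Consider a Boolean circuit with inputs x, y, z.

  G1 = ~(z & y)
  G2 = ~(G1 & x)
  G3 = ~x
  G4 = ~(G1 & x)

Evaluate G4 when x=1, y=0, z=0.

G1 = ~(0 & 0) = 1
G4 = ~(1 & 1) = 0

0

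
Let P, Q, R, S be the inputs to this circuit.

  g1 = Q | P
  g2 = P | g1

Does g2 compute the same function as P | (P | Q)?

g1 = Q | P
g2 = P | g1 = P | (Q | P)
At P=0, Q=0, R=0, S=0: circuit gives 0, formula gives 0.
At P=0, Q=1, R=0, S=0: circuit gives 1, formula gives 1.
Agrees on all 16 inputs.

Yes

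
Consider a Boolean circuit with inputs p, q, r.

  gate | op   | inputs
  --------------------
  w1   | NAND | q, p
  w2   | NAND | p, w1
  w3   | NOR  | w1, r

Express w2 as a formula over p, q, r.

w1 = q NAND p
w2 = p NAND w1 = p NAND (q NAND p)

p NAND (q NAND p)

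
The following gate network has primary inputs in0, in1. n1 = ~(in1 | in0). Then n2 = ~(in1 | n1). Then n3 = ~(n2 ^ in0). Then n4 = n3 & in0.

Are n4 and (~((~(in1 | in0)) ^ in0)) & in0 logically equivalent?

n1 = ~(in1 | in0)
n2 = ~(in1 | n1) = ~(in1 | (~(in1 | in0)))
n3 = ~(n2 ^ in0) = ~((~(in1 | (~(in1 | in0)))) ^ in0)
n4 = n3 & in0 = (~((~(in1 | (~(in1 | in0)))) ^ in0)) & in0
At in0=1, in1=0: circuit gives 1, formula gives 0.

No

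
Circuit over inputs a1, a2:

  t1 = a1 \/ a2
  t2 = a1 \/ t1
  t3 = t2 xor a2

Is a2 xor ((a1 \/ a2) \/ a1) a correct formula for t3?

Yes

t1 = a1 \/ a2
t2 = a1 \/ t1 = a1 \/ (a1 \/ a2)
t3 = t2 xor a2 = (a1 \/ (a1 \/ a2)) xor a2
At a1=0, a2=0: circuit gives 0, formula gives 0.
At a1=1, a2=0: circuit gives 1, formula gives 1.
Agrees on all 4 inputs.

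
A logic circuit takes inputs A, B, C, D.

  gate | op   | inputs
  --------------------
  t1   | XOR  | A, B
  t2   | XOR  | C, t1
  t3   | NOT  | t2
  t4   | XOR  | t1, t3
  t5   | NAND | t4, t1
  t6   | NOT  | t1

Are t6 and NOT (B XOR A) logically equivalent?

t1 = A XOR B
t6 = NOT t1 = NOT (A XOR B)
At A=0, B=1, C=0, D=0: circuit gives 0, formula gives 0.
At A=0, B=0, C=0, D=0: circuit gives 1, formula gives 1.
Agrees on all 16 inputs.

Yes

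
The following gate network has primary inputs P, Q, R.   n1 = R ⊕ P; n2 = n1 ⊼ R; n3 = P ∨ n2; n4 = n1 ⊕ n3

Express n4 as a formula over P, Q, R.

(R ⊕ P) ⊕ (P ∨ ((R ⊕ P) ⊼ R))

n1 = R ⊕ P
n2 = n1 ⊼ R = (R ⊕ P) ⊼ R
n3 = P ∨ n2 = P ∨ ((R ⊕ P) ⊼ R)
n4 = n1 ⊕ n3 = (R ⊕ P) ⊕ (P ∨ ((R ⊕ P) ⊼ R))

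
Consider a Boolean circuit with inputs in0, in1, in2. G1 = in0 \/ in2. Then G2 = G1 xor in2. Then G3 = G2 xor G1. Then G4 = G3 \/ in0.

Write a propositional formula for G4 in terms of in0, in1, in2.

(((in0 \/ in2) xor in2) xor (in0 \/ in2)) \/ in0

G1 = in0 \/ in2
G2 = G1 xor in2 = (in0 \/ in2) xor in2
G3 = G2 xor G1 = ((in0 \/ in2) xor in2) xor (in0 \/ in2)
G4 = G3 \/ in0 = (((in0 \/ in2) xor in2) xor (in0 \/ in2)) \/ in0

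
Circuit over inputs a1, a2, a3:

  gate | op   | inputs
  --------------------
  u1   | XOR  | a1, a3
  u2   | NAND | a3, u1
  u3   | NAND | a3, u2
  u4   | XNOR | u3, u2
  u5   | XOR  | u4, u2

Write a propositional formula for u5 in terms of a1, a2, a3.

((a3 NAND (a3 NAND (a1 XOR a3))) XNOR (a3 NAND (a1 XOR a3))) XOR (a3 NAND (a1 XOR a3))

u1 = a1 XOR a3
u2 = a3 NAND u1 = a3 NAND (a1 XOR a3)
u3 = a3 NAND u2 = a3 NAND (a3 NAND (a1 XOR a3))
u4 = u3 XNOR u2 = (a3 NAND (a3 NAND (a1 XOR a3))) XNOR (a3 NAND (a1 XOR a3))
u5 = u4 XOR u2 = ((a3 NAND (a3 NAND (a1 XOR a3))) XNOR (a3 NAND (a1 XOR a3))) XOR (a3 NAND (a1 XOR a3))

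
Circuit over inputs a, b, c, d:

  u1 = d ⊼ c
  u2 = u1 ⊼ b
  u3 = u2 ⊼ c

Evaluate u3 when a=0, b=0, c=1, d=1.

0

u1 = 1 ⊼ 1 = 0
u2 = 0 ⊼ 0 = 1
u3 = 1 ⊼ 1 = 0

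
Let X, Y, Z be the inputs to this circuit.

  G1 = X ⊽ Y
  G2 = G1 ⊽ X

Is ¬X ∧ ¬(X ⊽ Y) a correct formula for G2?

Yes

G1 = X ⊽ Y
G2 = G1 ⊽ X = (X ⊽ Y) ⊽ X
At X=0, Y=0, Z=0: circuit gives 0, formula gives 0.
At X=0, Y=1, Z=0: circuit gives 1, formula gives 1.
Agrees on all 8 inputs.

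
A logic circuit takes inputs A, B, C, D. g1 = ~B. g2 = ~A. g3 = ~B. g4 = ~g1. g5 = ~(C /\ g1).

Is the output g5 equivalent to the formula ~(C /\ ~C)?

No

g1 = ~B
g5 = ~(C /\ g1) = ~(C /\ ~B)
At A=0, B=0, C=1, D=0: circuit gives 0, formula gives 1.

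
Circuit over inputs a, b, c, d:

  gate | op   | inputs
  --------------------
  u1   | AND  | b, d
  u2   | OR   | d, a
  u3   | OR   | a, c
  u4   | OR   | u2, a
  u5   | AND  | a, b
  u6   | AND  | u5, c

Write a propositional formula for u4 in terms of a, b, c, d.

(d OR a) OR a

u2 = d OR a
u4 = u2 OR a = (d OR a) OR a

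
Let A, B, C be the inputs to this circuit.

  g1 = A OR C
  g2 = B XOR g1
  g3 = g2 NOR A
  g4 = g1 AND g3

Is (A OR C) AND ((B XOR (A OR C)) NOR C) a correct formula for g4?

g1 = A OR C
g2 = B XOR g1 = B XOR (A OR C)
g3 = g2 NOR A = (B XOR (A OR C)) NOR A
g4 = g1 AND g3 = (A OR C) AND ((B XOR (A OR C)) NOR A)
At A=0, B=1, C=1: circuit gives 1, formula gives 0.

No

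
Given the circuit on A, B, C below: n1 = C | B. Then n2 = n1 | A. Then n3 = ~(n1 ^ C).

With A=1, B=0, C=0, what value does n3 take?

1

n1 = 0 | 0 = 0
n3 = ~(0 ^ 0) = 1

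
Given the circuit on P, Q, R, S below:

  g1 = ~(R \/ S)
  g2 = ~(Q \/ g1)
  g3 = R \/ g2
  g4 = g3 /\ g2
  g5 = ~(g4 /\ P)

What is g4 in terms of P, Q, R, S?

g1 = ~(R \/ S)
g2 = ~(Q \/ g1) = ~(Q \/ (~(R \/ S)))
g3 = R \/ g2 = R \/ (~(Q \/ (~(R \/ S))))
g4 = g3 /\ g2 = (R \/ (~(Q \/ (~(R \/ S))))) /\ (~(Q \/ (~(R \/ S))))

(R \/ (~(Q \/ (~(R \/ S))))) /\ (~(Q \/ (~(R \/ S))))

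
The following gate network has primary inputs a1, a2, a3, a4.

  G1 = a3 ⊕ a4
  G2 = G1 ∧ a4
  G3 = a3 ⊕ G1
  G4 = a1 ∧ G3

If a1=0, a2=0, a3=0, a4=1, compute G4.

0

G1 = 0 ⊕ 1 = 1
G3 = 0 ⊕ 1 = 1
G4 = 0 ∧ 1 = 0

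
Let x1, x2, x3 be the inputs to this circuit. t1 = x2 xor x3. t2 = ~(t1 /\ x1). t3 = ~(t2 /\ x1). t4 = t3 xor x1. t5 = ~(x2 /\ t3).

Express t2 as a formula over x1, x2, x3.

t1 = x2 xor x3
t2 = ~(t1 /\ x1) = ~((x2 xor x3) /\ x1)

~((x2 xor x3) /\ x1)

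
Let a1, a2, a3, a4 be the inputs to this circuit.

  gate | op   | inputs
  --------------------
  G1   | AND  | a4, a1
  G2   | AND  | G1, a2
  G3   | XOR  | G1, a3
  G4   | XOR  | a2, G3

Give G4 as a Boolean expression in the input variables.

a2 XOR ((a4 AND a1) XOR a3)

G1 = a4 AND a1
G3 = G1 XOR a3 = (a4 AND a1) XOR a3
G4 = a2 XOR G3 = a2 XOR ((a4 AND a1) XOR a3)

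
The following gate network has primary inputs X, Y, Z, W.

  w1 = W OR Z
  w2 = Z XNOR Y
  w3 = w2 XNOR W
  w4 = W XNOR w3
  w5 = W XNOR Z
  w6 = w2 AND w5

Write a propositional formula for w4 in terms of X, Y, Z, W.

w2 = Z XNOR Y
w3 = w2 XNOR W = (Z XNOR Y) XNOR W
w4 = W XNOR w3 = W XNOR ((Z XNOR Y) XNOR W)

W XNOR ((Z XNOR Y) XNOR W)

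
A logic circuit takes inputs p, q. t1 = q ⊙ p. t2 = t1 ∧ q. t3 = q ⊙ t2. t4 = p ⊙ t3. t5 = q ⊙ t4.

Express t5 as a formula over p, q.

t1 = q ⊙ p
t2 = t1 ∧ q = (q ⊙ p) ∧ q
t3 = q ⊙ t2 = q ⊙ ((q ⊙ p) ∧ q)
t4 = p ⊙ t3 = p ⊙ (q ⊙ ((q ⊙ p) ∧ q))
t5 = q ⊙ t4 = q ⊙ (p ⊙ (q ⊙ ((q ⊙ p) ∧ q)))

q ⊙ (p ⊙ (q ⊙ ((q ⊙ p) ∧ q)))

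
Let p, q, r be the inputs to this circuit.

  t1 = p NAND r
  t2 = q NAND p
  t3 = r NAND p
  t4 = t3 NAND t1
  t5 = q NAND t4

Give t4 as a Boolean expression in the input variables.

(r NAND p) NAND (p NAND r)

t1 = p NAND r
t3 = r NAND p
t4 = t3 NAND t1 = (r NAND p) NAND (p NAND r)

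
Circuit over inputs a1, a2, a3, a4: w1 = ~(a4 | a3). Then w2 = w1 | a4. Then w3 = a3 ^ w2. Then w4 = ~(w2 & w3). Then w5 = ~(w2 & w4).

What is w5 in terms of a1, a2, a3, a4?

w1 = ~(a4 | a3)
w2 = w1 | a4 = (~(a4 | a3)) | a4
w3 = a3 ^ w2 = a3 ^ ((~(a4 | a3)) | a4)
w4 = ~(w2 & w3) = ~(((~(a4 | a3)) | a4) & (a3 ^ ((~(a4 | a3)) | a4)))
w5 = ~(w2 & w4) = ~(((~(a4 | a3)) | a4) & (~(((~(a4 | a3)) | a4) & (a3 ^ ((~(a4 | a3)) | a4)))))

~(((~(a4 | a3)) | a4) & (~(((~(a4 | a3)) | a4) & (a3 ^ ((~(a4 | a3)) | a4)))))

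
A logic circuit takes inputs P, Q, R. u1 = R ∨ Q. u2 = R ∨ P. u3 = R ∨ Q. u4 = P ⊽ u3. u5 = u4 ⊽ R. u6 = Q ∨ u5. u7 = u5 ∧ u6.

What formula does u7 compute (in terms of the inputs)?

((P ⊽ (R ∨ Q)) ⊽ R) ∧ (Q ∨ ((P ⊽ (R ∨ Q)) ⊽ R))

u3 = R ∨ Q
u4 = P ⊽ u3 = P ⊽ (R ∨ Q)
u5 = u4 ⊽ R = (P ⊽ (R ∨ Q)) ⊽ R
u6 = Q ∨ u5 = Q ∨ ((P ⊽ (R ∨ Q)) ⊽ R)
u7 = u5 ∧ u6 = ((P ⊽ (R ∨ Q)) ⊽ R) ∧ (Q ∨ ((P ⊽ (R ∨ Q)) ⊽ R))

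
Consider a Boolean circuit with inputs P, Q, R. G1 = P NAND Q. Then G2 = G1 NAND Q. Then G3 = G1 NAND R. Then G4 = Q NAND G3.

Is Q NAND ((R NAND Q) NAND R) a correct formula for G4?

G1 = P NAND Q
G3 = G1 NAND R = (P NAND Q) NAND R
G4 = Q NAND G3 = Q NAND ((P NAND Q) NAND R)
At P=0, Q=1, R=1: circuit gives 1, formula gives 0.

No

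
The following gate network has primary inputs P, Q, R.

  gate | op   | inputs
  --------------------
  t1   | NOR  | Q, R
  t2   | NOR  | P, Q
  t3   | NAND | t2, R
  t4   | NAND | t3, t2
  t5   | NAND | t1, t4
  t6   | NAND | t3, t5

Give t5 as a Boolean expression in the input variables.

t1 = Q NOR R
t2 = P NOR Q
t3 = t2 NAND R = (P NOR Q) NAND R
t4 = t3 NAND t2 = ((P NOR Q) NAND R) NAND (P NOR Q)
t5 = t1 NAND t4 = (Q NOR R) NAND (((P NOR Q) NAND R) NAND (P NOR Q))

(Q NOR R) NAND (((P NOR Q) NAND R) NAND (P NOR Q))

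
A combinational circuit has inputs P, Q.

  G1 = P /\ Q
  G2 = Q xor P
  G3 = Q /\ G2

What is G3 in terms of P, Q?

G2 = Q xor P
G3 = Q /\ G2 = Q /\ (Q xor P)

Q /\ (Q xor P)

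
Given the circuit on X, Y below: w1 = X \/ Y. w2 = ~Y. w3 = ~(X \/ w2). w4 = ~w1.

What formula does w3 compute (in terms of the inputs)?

~(X \/ ~Y)

w2 = ~Y
w3 = ~(X \/ w2) = ~(X \/ ~Y)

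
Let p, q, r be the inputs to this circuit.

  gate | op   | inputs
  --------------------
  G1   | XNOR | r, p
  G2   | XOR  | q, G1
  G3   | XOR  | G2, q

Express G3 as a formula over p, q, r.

(q XOR (r XNOR p)) XOR q

G1 = r XNOR p
G2 = q XOR G1 = q XOR (r XNOR p)
G3 = G2 XOR q = (q XOR (r XNOR p)) XOR q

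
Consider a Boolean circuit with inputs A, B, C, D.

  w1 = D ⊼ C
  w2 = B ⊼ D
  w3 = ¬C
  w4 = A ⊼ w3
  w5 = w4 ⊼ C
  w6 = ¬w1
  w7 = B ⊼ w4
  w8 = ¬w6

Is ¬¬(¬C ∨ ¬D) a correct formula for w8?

Yes

w1 = D ⊼ C
w6 = ¬w1 = ¬(D ⊼ C)
w8 = ¬w6 = ¬¬(D ⊼ C)
At A=0, B=0, C=1, D=1: circuit gives 0, formula gives 0.
At A=0, B=0, C=0, D=0: circuit gives 1, formula gives 1.
Agrees on all 16 inputs.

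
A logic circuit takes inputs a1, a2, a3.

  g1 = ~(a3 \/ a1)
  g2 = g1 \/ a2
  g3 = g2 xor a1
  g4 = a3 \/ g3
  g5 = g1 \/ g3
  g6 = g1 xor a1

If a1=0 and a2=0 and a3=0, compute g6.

g1 = ~(0 \/ 0) = 1
g6 = 1 xor 0 = 1

1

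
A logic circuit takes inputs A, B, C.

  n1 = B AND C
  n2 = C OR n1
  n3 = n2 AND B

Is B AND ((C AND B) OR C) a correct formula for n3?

n1 = B AND C
n2 = C OR n1 = C OR (B AND C)
n3 = n2 AND B = (C OR (B AND C)) AND B
At A=0, B=0, C=0: circuit gives 0, formula gives 0.
At A=0, B=1, C=1: circuit gives 1, formula gives 1.
Agrees on all 8 inputs.

Yes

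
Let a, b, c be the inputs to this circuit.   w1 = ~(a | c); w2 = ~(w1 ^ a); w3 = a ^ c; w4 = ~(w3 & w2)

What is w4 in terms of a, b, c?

~((a ^ c) & (~((~(a | c)) ^ a)))

w1 = ~(a | c)
w2 = ~(w1 ^ a) = ~((~(a | c)) ^ a)
w3 = a ^ c
w4 = ~(w3 & w2) = ~((a ^ c) & (~((~(a | c)) ^ a)))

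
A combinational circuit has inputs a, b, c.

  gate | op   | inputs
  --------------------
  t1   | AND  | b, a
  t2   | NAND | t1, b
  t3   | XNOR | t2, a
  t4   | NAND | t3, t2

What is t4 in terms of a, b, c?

(((b AND a) NAND b) XNOR a) NAND ((b AND a) NAND b)

t1 = b AND a
t2 = t1 NAND b = (b AND a) NAND b
t3 = t2 XNOR a = ((b AND a) NAND b) XNOR a
t4 = t3 NAND t2 = (((b AND a) NAND b) XNOR a) NAND ((b AND a) NAND b)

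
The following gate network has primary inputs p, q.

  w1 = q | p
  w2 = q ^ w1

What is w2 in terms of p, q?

w1 = q | p
w2 = q ^ w1 = q ^ (q | p)

q ^ (q | p)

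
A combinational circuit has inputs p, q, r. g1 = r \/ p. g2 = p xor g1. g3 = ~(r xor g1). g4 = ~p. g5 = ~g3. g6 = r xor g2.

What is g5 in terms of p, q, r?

g1 = r \/ p
g3 = ~(r xor g1) = ~(r xor (r \/ p))
g5 = ~g3 = ~(~(r xor (r \/ p)))

~(~(r xor (r \/ p)))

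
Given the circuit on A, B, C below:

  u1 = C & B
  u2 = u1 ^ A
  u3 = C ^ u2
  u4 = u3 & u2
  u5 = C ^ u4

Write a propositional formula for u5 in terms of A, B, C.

C ^ ((C ^ ((C & B) ^ A)) & ((C & B) ^ A))

u1 = C & B
u2 = u1 ^ A = (C & B) ^ A
u3 = C ^ u2 = C ^ ((C & B) ^ A)
u4 = u3 & u2 = (C ^ ((C & B) ^ A)) & ((C & B) ^ A)
u5 = C ^ u4 = C ^ ((C ^ ((C & B) ^ A)) & ((C & B) ^ A))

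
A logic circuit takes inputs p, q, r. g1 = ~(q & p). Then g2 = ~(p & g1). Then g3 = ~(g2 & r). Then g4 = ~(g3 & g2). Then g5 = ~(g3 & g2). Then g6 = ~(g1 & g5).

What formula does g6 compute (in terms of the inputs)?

~((~(q & p)) & (~((~((~(p & (~(q & p)))) & r)) & (~(p & (~(q & p)))))))

g1 = ~(q & p)
g2 = ~(p & g1) = ~(p & (~(q & p)))
g3 = ~(g2 & r) = ~((~(p & (~(q & p)))) & r)
g5 = ~(g3 & g2) = ~((~((~(p & (~(q & p)))) & r)) & (~(p & (~(q & p)))))
g6 = ~(g1 & g5) = ~((~(q & p)) & (~((~((~(p & (~(q & p)))) & r)) & (~(p & (~(q & p)))))))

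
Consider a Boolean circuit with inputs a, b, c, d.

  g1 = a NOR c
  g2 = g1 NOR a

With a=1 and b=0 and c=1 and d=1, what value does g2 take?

g1 = 1 NOR 1 = 0
g2 = 0 NOR 1 = 0

0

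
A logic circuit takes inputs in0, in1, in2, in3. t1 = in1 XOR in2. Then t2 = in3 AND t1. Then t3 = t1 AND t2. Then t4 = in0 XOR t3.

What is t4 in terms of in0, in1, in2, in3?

in0 XOR ((in1 XOR in2) AND (in3 AND (in1 XOR in2)))

t1 = in1 XOR in2
t2 = in3 AND t1 = in3 AND (in1 XOR in2)
t3 = t1 AND t2 = (in1 XOR in2) AND (in3 AND (in1 XOR in2))
t4 = in0 XOR t3 = in0 XOR ((in1 XOR in2) AND (in3 AND (in1 XOR in2)))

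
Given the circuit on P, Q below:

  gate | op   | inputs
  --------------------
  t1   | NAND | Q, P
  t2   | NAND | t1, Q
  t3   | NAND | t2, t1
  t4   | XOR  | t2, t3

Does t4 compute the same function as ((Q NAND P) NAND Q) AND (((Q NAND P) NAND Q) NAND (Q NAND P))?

t1 = Q NAND P
t2 = t1 NAND Q = (Q NAND P) NAND Q
t3 = t2 NAND t1 = ((Q NAND P) NAND Q) NAND (Q NAND P)
t4 = t2 XOR t3 = ((Q NAND P) NAND Q) XOR (((Q NAND P) NAND Q) NAND (Q NAND P))
At P=0, Q=0: circuit gives 1, formula gives 0.

No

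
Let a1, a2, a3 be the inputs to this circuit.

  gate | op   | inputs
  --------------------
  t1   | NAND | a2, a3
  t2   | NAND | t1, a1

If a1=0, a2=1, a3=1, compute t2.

1

t1 = 1 NAND 1 = 0
t2 = 0 NAND 0 = 1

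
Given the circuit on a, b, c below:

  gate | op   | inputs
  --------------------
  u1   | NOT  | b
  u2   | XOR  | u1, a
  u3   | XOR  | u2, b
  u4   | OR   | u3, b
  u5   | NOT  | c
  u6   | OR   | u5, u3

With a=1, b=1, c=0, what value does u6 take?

u1 = NOT 1 = 0
u2 = 0 XOR 1 = 1
u3 = 1 XOR 1 = 0
u5 = NOT 0 = 1
u6 = 1 OR 0 = 1

1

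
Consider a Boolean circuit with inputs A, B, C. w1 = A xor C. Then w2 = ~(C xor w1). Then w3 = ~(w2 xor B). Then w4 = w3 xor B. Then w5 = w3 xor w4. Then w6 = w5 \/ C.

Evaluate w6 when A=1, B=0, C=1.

1

w1 = 1 xor 1 = 0
w2 = ~(1 xor 0) = 0
w3 = ~(0 xor 0) = 1
w4 = 1 xor 0 = 1
w5 = 1 xor 1 = 0
w6 = 0 \/ 1 = 1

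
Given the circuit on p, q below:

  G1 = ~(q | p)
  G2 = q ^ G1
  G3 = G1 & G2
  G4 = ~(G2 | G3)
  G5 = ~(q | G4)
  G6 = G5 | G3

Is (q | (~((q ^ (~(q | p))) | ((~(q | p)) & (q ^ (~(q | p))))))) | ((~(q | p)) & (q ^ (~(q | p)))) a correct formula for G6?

No

G1 = ~(q | p)
G2 = q ^ G1 = q ^ (~(q | p))
G3 = G1 & G2 = (~(q | p)) & (q ^ (~(q | p)))
G4 = ~(G2 | G3) = ~((q ^ (~(q | p))) | ((~(q | p)) & (q ^ (~(q | p)))))
G5 = ~(q | G4) = ~(q | (~((q ^ (~(q | p))) | ((~(q | p)) & (q ^ (~(q | p)))))))
G6 = G5 | G3 = (~(q | (~((q ^ (~(q | p))) | ((~(q | p)) & (q ^ (~(q | p)))))))) | ((~(q | p)) & (q ^ (~(q | p))))
At p=0, q=1: circuit gives 0, formula gives 1.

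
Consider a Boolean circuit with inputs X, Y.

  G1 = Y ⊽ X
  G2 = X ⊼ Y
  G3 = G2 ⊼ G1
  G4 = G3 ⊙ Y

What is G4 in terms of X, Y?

((X ⊼ Y) ⊼ (Y ⊽ X)) ⊙ Y

G1 = Y ⊽ X
G2 = X ⊼ Y
G3 = G2 ⊼ G1 = (X ⊼ Y) ⊼ (Y ⊽ X)
G4 = G3 ⊙ Y = ((X ⊼ Y) ⊼ (Y ⊽ X)) ⊙ Y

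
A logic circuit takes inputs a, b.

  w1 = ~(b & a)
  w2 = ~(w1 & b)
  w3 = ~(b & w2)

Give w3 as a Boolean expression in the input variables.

~(b & (~((~(b & a)) & b)))

w1 = ~(b & a)
w2 = ~(w1 & b) = ~((~(b & a)) & b)
w3 = ~(b & w2) = ~(b & (~((~(b & a)) & b)))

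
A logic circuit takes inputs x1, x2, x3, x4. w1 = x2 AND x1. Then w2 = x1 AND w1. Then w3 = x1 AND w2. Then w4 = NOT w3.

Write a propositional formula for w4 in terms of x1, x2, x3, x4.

w1 = x2 AND x1
w2 = x1 AND w1 = x1 AND (x2 AND x1)
w3 = x1 AND w2 = x1 AND (x1 AND (x2 AND x1))
w4 = NOT w3 = NOT (x1 AND (x1 AND (x2 AND x1)))

NOT (x1 AND (x1 AND (x2 AND x1)))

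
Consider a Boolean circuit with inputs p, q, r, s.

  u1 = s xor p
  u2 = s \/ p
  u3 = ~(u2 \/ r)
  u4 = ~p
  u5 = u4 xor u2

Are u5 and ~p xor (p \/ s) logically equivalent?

u2 = s \/ p
u4 = ~p
u5 = u4 xor u2 = ~p xor (s \/ p)
At p=0, q=0, r=0, s=1: circuit gives 0, formula gives 0.
At p=0, q=0, r=0, s=0: circuit gives 1, formula gives 1.
Agrees on all 16 inputs.

Yes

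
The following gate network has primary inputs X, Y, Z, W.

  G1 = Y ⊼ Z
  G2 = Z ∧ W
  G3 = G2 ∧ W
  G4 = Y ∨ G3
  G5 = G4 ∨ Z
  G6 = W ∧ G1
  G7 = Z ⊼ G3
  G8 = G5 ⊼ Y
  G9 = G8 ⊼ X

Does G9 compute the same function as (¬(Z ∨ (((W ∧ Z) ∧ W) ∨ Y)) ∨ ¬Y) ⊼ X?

Yes

G2 = Z ∧ W
G3 = G2 ∧ W = (Z ∧ W) ∧ W
G4 = Y ∨ G3 = Y ∨ ((Z ∧ W) ∧ W)
G5 = G4 ∨ Z = (Y ∨ ((Z ∧ W) ∧ W)) ∨ Z
G8 = G5 ⊼ Y = ((Y ∨ ((Z ∧ W) ∧ W)) ∨ Z) ⊼ Y
G9 = G8 ⊼ X = (((Y ∨ ((Z ∧ W) ∧ W)) ∨ Z) ⊼ Y) ⊼ X
At X=1, Y=0, Z=0, W=0: circuit gives 0, formula gives 0.
At X=0, Y=0, Z=0, W=0: circuit gives 1, formula gives 1.
Agrees on all 16 inputs.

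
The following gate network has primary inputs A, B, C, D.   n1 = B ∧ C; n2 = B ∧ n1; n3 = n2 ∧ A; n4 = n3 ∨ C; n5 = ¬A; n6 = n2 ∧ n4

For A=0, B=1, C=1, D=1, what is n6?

n1 = 1 ∧ 1 = 1
n2 = 1 ∧ 1 = 1
n3 = 1 ∧ 0 = 0
n4 = 0 ∨ 1 = 1
n6 = 1 ∧ 1 = 1

1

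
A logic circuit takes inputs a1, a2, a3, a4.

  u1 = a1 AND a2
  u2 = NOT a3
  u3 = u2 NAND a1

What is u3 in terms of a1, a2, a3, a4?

NOT a3 NAND a1

u2 = NOT a3
u3 = u2 NAND a1 = NOT a3 NAND a1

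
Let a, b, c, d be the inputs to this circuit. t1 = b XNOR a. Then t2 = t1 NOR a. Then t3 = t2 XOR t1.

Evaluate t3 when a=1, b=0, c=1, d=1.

t1 = 0 XNOR 1 = 0
t2 = 0 NOR 1 = 0
t3 = 0 XOR 0 = 0

0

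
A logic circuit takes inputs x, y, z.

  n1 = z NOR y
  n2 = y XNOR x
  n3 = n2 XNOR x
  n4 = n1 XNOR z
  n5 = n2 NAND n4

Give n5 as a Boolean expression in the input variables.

(y XNOR x) NAND ((z NOR y) XNOR z)

n1 = z NOR y
n2 = y XNOR x
n4 = n1 XNOR z = (z NOR y) XNOR z
n5 = n2 NAND n4 = (y XNOR x) NAND ((z NOR y) XNOR z)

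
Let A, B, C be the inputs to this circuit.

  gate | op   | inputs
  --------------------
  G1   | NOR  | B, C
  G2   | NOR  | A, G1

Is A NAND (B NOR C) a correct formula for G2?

G1 = B NOR C
G2 = A NOR G1 = A NOR (B NOR C)
At A=0, B=0, C=0: circuit gives 0, formula gives 1.

No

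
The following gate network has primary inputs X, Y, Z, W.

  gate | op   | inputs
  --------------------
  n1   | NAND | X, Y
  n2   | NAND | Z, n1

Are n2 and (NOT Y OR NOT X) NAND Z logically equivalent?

n1 = X NAND Y
n2 = Z NAND n1 = Z NAND (X NAND Y)
At X=0, Y=0, Z=1, W=0: circuit gives 0, formula gives 0.
At X=0, Y=0, Z=0, W=0: circuit gives 1, formula gives 1.
Agrees on all 16 inputs.

Yes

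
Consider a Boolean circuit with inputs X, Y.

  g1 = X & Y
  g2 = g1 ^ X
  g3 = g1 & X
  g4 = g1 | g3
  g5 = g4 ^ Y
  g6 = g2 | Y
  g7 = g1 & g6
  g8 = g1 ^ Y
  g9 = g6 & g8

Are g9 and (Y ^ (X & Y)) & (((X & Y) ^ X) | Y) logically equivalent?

Yes

g1 = X & Y
g2 = g1 ^ X = (X & Y) ^ X
g6 = g2 | Y = ((X & Y) ^ X) | Y
g8 = g1 ^ Y = (X & Y) ^ Y
g9 = g6 & g8 = (((X & Y) ^ X) | Y) & ((X & Y) ^ Y)
At X=0, Y=0: circuit gives 0, formula gives 0.
At X=0, Y=1: circuit gives 1, formula gives 1.
Agrees on all 4 inputs.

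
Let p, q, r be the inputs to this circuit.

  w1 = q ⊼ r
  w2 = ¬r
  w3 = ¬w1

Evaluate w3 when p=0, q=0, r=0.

0

w1 = 0 ⊼ 0 = 1
w3 = ¬1 = 0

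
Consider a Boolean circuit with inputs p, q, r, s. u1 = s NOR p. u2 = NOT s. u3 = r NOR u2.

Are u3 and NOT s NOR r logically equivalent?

Yes

u2 = NOT s
u3 = r NOR u2 = r NOR NOT s
At p=0, q=0, r=0, s=0: circuit gives 0, formula gives 0.
At p=0, q=0, r=0, s=1: circuit gives 1, formula gives 1.
Agrees on all 16 inputs.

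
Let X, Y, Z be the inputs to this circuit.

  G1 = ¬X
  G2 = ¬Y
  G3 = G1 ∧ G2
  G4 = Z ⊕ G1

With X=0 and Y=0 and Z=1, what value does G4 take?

0

G1 = ¬0 = 1
G4 = 1 ⊕ 1 = 0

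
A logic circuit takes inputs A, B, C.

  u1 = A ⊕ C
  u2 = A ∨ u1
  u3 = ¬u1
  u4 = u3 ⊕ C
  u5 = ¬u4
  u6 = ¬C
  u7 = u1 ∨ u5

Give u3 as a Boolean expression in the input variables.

¬(A ⊕ C)

u1 = A ⊕ C
u3 = ¬u1 = ¬(A ⊕ C)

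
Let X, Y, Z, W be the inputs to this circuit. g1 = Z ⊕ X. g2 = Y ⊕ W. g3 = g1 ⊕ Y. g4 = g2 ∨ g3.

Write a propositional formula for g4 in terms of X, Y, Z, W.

(Y ⊕ W) ∨ ((Z ⊕ X) ⊕ Y)

g1 = Z ⊕ X
g2 = Y ⊕ W
g3 = g1 ⊕ Y = (Z ⊕ X) ⊕ Y
g4 = g2 ∨ g3 = (Y ⊕ W) ∨ ((Z ⊕ X) ⊕ Y)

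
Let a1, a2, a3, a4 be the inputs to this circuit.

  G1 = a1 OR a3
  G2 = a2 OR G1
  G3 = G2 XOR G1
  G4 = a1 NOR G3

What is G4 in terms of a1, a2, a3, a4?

a1 NOR ((a2 OR (a1 OR a3)) XOR (a1 OR a3))

G1 = a1 OR a3
G2 = a2 OR G1 = a2 OR (a1 OR a3)
G3 = G2 XOR G1 = (a2 OR (a1 OR a3)) XOR (a1 OR a3)
G4 = a1 NOR G3 = a1 NOR ((a2 OR (a1 OR a3)) XOR (a1 OR a3))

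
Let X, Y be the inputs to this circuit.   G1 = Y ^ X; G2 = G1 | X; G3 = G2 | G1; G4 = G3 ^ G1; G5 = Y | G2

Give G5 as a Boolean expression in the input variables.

G1 = Y ^ X
G2 = G1 | X = (Y ^ X) | X
G5 = Y | G2 = Y | ((Y ^ X) | X)

Y | ((Y ^ X) | X)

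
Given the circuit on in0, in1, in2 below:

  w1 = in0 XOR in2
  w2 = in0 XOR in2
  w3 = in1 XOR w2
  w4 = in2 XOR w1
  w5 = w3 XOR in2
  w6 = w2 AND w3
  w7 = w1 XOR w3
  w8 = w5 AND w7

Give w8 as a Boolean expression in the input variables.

w1 = in0 XOR in2
w2 = in0 XOR in2
w3 = in1 XOR w2 = in1 XOR (in0 XOR in2)
w5 = w3 XOR in2 = (in1 XOR (in0 XOR in2)) XOR in2
w7 = w1 XOR w3 = (in0 XOR in2) XOR (in1 XOR (in0 XOR in2))
w8 = w5 AND w7 = ((in1 XOR (in0 XOR in2)) XOR in2) AND ((in0 XOR in2) XOR (in1 XOR (in0 XOR in2)))

((in1 XOR (in0 XOR in2)) XOR in2) AND ((in0 XOR in2) XOR (in1 XOR (in0 XOR in2)))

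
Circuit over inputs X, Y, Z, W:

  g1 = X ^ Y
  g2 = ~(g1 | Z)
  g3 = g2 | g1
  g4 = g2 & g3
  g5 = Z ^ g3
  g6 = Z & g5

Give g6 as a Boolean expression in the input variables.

g1 = X ^ Y
g2 = ~(g1 | Z) = ~((X ^ Y) | Z)
g3 = g2 | g1 = (~((X ^ Y) | Z)) | (X ^ Y)
g5 = Z ^ g3 = Z ^ ((~((X ^ Y) | Z)) | (X ^ Y))
g6 = Z & g5 = Z & (Z ^ ((~((X ^ Y) | Z)) | (X ^ Y)))

Z & (Z ^ ((~((X ^ Y) | Z)) | (X ^ Y)))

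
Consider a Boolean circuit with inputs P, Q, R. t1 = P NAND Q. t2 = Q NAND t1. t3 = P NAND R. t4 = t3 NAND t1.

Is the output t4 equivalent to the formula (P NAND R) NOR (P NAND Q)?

No

t1 = P NAND Q
t3 = P NAND R
t4 = t3 NAND t1 = (P NAND R) NAND (P NAND Q)
At P=1, Q=0, R=1: circuit gives 1, formula gives 0.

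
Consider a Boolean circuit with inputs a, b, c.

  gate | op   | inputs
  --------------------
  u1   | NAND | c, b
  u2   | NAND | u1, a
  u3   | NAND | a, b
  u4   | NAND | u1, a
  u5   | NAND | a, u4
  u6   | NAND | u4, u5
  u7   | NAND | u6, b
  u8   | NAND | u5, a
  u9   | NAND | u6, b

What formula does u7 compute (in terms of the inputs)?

(((c NAND b) NAND a) NAND (a NAND ((c NAND b) NAND a))) NAND b

u1 = c NAND b
u4 = u1 NAND a = (c NAND b) NAND a
u5 = a NAND u4 = a NAND ((c NAND b) NAND a)
u6 = u4 NAND u5 = ((c NAND b) NAND a) NAND (a NAND ((c NAND b) NAND a))
u7 = u6 NAND b = (((c NAND b) NAND a) NAND (a NAND ((c NAND b) NAND a))) NAND b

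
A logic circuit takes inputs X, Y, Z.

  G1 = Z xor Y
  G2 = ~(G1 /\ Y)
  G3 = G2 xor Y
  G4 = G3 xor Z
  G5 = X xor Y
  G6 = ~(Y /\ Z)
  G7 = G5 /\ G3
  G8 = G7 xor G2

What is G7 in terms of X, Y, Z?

(X xor Y) /\ ((~((Z xor Y) /\ Y)) xor Y)

G1 = Z xor Y
G2 = ~(G1 /\ Y) = ~((Z xor Y) /\ Y)
G3 = G2 xor Y = (~((Z xor Y) /\ Y)) xor Y
G5 = X xor Y
G7 = G5 /\ G3 = (X xor Y) /\ ((~((Z xor Y) /\ Y)) xor Y)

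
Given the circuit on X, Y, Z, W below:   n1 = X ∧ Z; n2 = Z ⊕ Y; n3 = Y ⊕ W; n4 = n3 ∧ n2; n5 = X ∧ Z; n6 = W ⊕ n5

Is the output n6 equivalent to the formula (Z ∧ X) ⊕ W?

n5 = X ∧ Z
n6 = W ⊕ n5 = W ⊕ (X ∧ Z)
At X=0, Y=0, Z=0, W=0: circuit gives 0, formula gives 0.
At X=0, Y=0, Z=0, W=1: circuit gives 1, formula gives 1.
Agrees on all 16 inputs.

Yes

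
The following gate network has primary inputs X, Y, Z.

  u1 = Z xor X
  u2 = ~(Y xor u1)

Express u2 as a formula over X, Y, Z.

u1 = Z xor X
u2 = ~(Y xor u1) = ~(Y xor (Z xor X))

~(Y xor (Z xor X))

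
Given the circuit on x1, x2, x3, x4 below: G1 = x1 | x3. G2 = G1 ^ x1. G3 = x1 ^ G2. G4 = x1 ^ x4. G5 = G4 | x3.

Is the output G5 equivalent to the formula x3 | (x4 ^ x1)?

Yes

G4 = x1 ^ x4
G5 = G4 | x3 = (x1 ^ x4) | x3
At x1=0, x2=0, x3=0, x4=0: circuit gives 0, formula gives 0.
At x1=0, x2=0, x3=0, x4=1: circuit gives 1, formula gives 1.
Agrees on all 16 inputs.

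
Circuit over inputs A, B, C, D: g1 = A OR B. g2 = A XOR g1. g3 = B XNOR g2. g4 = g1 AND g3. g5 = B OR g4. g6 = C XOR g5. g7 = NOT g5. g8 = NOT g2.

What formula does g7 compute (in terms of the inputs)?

g1 = A OR B
g2 = A XOR g1 = A XOR (A OR B)
g3 = B XNOR g2 = B XNOR (A XOR (A OR B))
g4 = g1 AND g3 = (A OR B) AND (B XNOR (A XOR (A OR B)))
g5 = B OR g4 = B OR ((A OR B) AND (B XNOR (A XOR (A OR B))))
g7 = NOT g5 = NOT (B OR ((A OR B) AND (B XNOR (A XOR (A OR B)))))

NOT (B OR ((A OR B) AND (B XNOR (A XOR (A OR B)))))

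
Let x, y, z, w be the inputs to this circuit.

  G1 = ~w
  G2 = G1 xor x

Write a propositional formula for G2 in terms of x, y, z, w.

~w xor x

G1 = ~w
G2 = G1 xor x = ~w xor x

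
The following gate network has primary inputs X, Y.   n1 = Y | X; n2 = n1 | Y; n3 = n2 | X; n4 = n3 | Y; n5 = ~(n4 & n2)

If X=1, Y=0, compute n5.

0

n1 = 0 | 1 = 1
n2 = 1 | 0 = 1
n3 = 1 | 1 = 1
n4 = 1 | 0 = 1
n5 = ~(1 & 1) = 0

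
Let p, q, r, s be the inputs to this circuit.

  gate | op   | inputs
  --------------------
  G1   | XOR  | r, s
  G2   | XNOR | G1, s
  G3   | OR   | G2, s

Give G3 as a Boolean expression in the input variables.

G1 = r XOR s
G2 = G1 XNOR s = (r XOR s) XNOR s
G3 = G2 OR s = ((r XOR s) XNOR s) OR s

((r XOR s) XNOR s) OR s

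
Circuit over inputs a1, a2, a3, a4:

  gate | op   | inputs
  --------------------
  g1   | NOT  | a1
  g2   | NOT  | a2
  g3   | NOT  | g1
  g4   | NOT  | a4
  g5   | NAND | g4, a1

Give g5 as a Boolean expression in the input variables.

g4 = NOT a4
g5 = g4 NAND a1 = NOT a4 NAND a1

NOT a4 NAND a1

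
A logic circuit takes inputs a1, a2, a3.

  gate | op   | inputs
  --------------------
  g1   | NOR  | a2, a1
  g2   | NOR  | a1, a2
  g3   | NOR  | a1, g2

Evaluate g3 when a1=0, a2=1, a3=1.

g2 = 0 NOR 1 = 0
g3 = 0 NOR 0 = 1

1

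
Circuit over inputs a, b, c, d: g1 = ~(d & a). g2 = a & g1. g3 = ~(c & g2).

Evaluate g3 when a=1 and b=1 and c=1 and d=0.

g1 = ~(0 & 1) = 1
g2 = 1 & 1 = 1
g3 = ~(1 & 1) = 0

0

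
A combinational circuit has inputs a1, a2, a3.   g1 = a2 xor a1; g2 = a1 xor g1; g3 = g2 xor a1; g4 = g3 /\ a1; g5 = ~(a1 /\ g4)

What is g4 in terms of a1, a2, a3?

((a1 xor (a2 xor a1)) xor a1) /\ a1

g1 = a2 xor a1
g2 = a1 xor g1 = a1 xor (a2 xor a1)
g3 = g2 xor a1 = (a1 xor (a2 xor a1)) xor a1
g4 = g3 /\ a1 = ((a1 xor (a2 xor a1)) xor a1) /\ a1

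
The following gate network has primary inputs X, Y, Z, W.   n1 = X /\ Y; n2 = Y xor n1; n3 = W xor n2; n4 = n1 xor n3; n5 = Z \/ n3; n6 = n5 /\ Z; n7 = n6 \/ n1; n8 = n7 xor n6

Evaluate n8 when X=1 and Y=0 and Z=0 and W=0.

n1 = 1 /\ 0 = 0
n2 = 0 xor 0 = 0
n3 = 0 xor 0 = 0
n5 = 0 \/ 0 = 0
n6 = 0 /\ 0 = 0
n7 = 0 \/ 0 = 0
n8 = 0 xor 0 = 0

0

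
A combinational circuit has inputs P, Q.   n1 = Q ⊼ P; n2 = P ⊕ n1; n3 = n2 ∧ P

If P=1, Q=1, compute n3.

n1 = 1 ⊼ 1 = 0
n2 = 1 ⊕ 0 = 1
n3 = 1 ∧ 1 = 1

1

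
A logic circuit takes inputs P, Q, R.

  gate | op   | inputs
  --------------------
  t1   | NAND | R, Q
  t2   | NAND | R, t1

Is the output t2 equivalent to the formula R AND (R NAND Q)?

No

t1 = R NAND Q
t2 = R NAND t1 = R NAND (R NAND Q)
At P=0, Q=0, R=0: circuit gives 1, formula gives 0.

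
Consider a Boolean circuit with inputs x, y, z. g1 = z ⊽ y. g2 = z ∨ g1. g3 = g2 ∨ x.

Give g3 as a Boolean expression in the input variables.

g1 = z ⊽ y
g2 = z ∨ g1 = z ∨ (z ⊽ y)
g3 = g2 ∨ x = (z ∨ (z ⊽ y)) ∨ x

(z ∨ (z ⊽ y)) ∨ x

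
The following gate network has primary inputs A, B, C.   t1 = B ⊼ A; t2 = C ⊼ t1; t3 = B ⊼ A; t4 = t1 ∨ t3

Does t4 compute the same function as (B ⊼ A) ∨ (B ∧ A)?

t1 = B ⊼ A
t3 = B ⊼ A
t4 = t1 ∨ t3 = (B ⊼ A) ∨ (B ⊼ A)
At A=1, B=1, C=0: circuit gives 0, formula gives 1.

No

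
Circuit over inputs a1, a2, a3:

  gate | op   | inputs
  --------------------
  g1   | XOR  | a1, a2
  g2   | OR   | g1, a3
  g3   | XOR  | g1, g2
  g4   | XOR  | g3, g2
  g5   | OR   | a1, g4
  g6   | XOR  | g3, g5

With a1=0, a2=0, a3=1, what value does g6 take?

1

g1 = 0 XOR 0 = 0
g2 = 0 OR 1 = 1
g3 = 0 XOR 1 = 1
g4 = 1 XOR 1 = 0
g5 = 0 OR 0 = 0
g6 = 1 XOR 0 = 1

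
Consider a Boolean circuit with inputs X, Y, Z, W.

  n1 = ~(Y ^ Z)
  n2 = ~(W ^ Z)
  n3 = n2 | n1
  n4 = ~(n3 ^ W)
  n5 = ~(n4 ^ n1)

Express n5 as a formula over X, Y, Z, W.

~((~(((~(W ^ Z)) | (~(Y ^ Z))) ^ W)) ^ (~(Y ^ Z)))

n1 = ~(Y ^ Z)
n2 = ~(W ^ Z)
n3 = n2 | n1 = (~(W ^ Z)) | (~(Y ^ Z))
n4 = ~(n3 ^ W) = ~(((~(W ^ Z)) | (~(Y ^ Z))) ^ W)
n5 = ~(n4 ^ n1) = ~((~(((~(W ^ Z)) | (~(Y ^ Z))) ^ W)) ^ (~(Y ^ Z)))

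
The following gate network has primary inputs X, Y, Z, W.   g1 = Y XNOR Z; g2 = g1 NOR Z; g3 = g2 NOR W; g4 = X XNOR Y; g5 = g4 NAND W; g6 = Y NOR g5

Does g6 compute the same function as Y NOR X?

g4 = X XNOR Y
g5 = g4 NAND W = (X XNOR Y) NAND W
g6 = Y NOR g5 = Y NOR ((X XNOR Y) NAND W)
At X=0, Y=0, Z=0, W=0: circuit gives 0, formula gives 1.

No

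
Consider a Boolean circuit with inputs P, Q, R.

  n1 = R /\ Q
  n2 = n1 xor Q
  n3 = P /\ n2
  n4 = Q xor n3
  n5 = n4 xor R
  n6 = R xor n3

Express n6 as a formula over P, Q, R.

n1 = R /\ Q
n2 = n1 xor Q = (R /\ Q) xor Q
n3 = P /\ n2 = P /\ ((R /\ Q) xor Q)
n6 = R xor n3 = R xor (P /\ ((R /\ Q) xor Q))

R xor (P /\ ((R /\ Q) xor Q))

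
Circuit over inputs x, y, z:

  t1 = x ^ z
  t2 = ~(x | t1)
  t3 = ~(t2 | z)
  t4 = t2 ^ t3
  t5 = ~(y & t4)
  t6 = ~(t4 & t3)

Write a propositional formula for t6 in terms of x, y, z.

~(((~(x | (x ^ z))) ^ (~((~(x | (x ^ z))) | z))) & (~((~(x | (x ^ z))) | z)))

t1 = x ^ z
t2 = ~(x | t1) = ~(x | (x ^ z))
t3 = ~(t2 | z) = ~((~(x | (x ^ z))) | z)
t4 = t2 ^ t3 = (~(x | (x ^ z))) ^ (~((~(x | (x ^ z))) | z))
t6 = ~(t4 & t3) = ~(((~(x | (x ^ z))) ^ (~((~(x | (x ^ z))) | z))) & (~((~(x | (x ^ z))) | z)))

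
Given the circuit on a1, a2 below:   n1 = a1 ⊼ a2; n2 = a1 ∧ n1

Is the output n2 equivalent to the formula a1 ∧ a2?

n1 = a1 ⊼ a2
n2 = a1 ∧ n1 = a1 ∧ (a1 ⊼ a2)
At a1=1, a2=0: circuit gives 1, formula gives 0.

No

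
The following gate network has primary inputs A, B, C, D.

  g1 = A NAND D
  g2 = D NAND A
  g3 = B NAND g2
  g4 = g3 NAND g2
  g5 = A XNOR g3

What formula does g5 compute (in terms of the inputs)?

A XNOR (B NAND (D NAND A))

g2 = D NAND A
g3 = B NAND g2 = B NAND (D NAND A)
g5 = A XNOR g3 = A XNOR (B NAND (D NAND A))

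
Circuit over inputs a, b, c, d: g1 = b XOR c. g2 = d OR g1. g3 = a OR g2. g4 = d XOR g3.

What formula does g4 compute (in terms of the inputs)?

g1 = b XOR c
g2 = d OR g1 = d OR (b XOR c)
g3 = a OR g2 = a OR (d OR (b XOR c))
g4 = d XOR g3 = d XOR (a OR (d OR (b XOR c)))

d XOR (a OR (d OR (b XOR c)))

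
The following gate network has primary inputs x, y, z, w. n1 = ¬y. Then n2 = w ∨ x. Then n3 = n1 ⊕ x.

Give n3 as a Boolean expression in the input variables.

¬y ⊕ x

n1 = ¬y
n3 = n1 ⊕ x = ¬y ⊕ x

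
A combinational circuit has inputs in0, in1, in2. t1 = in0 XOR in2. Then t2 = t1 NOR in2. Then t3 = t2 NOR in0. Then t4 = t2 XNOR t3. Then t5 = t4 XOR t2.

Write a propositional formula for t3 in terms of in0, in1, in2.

((in0 XOR in2) NOR in2) NOR in0

t1 = in0 XOR in2
t2 = t1 NOR in2 = (in0 XOR in2) NOR in2
t3 = t2 NOR in0 = ((in0 XOR in2) NOR in2) NOR in0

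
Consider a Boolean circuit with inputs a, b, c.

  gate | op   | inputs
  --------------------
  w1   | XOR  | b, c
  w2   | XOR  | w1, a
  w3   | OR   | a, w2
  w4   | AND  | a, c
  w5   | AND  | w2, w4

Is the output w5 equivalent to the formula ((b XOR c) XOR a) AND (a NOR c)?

w1 = b XOR c
w2 = w1 XOR a = (b XOR c) XOR a
w4 = a AND c
w5 = w2 AND w4 = ((b XOR c) XOR a) AND (a AND c)
At a=0, b=1, c=0: circuit gives 0, formula gives 1.

No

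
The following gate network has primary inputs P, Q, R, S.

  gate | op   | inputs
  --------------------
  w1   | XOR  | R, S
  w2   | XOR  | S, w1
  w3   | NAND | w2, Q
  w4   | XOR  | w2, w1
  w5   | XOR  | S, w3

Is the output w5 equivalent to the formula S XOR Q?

w1 = R XOR S
w2 = S XOR w1 = S XOR (R XOR S)
w3 = w2 NAND Q = (S XOR (R XOR S)) NAND Q
w5 = S XOR w3 = S XOR ((S XOR (R XOR S)) NAND Q)
At P=0, Q=0, R=0, S=0: circuit gives 1, formula gives 0.

No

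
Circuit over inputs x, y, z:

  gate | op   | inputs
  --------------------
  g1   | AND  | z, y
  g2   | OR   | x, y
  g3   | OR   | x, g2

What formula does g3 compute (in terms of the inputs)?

g2 = x OR y
g3 = x OR g2 = x OR (x OR y)

x OR (x OR y)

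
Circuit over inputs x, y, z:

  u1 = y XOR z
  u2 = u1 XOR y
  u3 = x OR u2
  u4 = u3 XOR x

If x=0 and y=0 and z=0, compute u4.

0

u1 = 0 XOR 0 = 0
u2 = 0 XOR 0 = 0
u3 = 0 OR 0 = 0
u4 = 0 XOR 0 = 0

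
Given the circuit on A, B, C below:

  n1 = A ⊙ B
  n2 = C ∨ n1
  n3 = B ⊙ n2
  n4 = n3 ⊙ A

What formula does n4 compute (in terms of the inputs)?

n1 = A ⊙ B
n2 = C ∨ n1 = C ∨ (A ⊙ B)
n3 = B ⊙ n2 = B ⊙ (C ∨ (A ⊙ B))
n4 = n3 ⊙ A = (B ⊙ (C ∨ (A ⊙ B))) ⊙ A

(B ⊙ (C ∨ (A ⊙ B))) ⊙ A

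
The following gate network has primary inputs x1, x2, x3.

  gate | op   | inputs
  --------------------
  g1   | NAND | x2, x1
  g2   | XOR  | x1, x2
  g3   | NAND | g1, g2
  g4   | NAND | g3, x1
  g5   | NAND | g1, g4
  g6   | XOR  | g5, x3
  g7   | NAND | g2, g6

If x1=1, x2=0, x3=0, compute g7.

1

g1 = 0 NAND 1 = 1
g2 = 1 XOR 0 = 1
g3 = 1 NAND 1 = 0
g4 = 0 NAND 1 = 1
g5 = 1 NAND 1 = 0
g6 = 0 XOR 0 = 0
g7 = 1 NAND 0 = 1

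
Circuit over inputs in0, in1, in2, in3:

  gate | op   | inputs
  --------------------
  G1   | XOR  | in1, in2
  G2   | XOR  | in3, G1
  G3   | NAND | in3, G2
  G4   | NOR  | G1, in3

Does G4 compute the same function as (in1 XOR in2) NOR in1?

No

G1 = in1 XOR in2
G4 = G1 NOR in3 = (in1 XOR in2) NOR in3
At in0=0, in1=0, in2=0, in3=1: circuit gives 0, formula gives 1.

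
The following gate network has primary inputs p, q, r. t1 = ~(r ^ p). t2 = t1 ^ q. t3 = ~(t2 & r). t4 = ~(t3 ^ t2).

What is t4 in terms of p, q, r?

t1 = ~(r ^ p)
t2 = t1 ^ q = (~(r ^ p)) ^ q
t3 = ~(t2 & r) = ~(((~(r ^ p)) ^ q) & r)
t4 = ~(t3 ^ t2) = ~((~(((~(r ^ p)) ^ q) & r)) ^ ((~(r ^ p)) ^ q))

~((~(((~(r ^ p)) ^ q) & r)) ^ ((~(r ^ p)) ^ q))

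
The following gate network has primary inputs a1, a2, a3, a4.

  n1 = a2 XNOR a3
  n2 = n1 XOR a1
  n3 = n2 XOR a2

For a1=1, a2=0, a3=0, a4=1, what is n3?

n1 = 0 XNOR 0 = 1
n2 = 1 XOR 1 = 0
n3 = 0 XOR 0 = 0

0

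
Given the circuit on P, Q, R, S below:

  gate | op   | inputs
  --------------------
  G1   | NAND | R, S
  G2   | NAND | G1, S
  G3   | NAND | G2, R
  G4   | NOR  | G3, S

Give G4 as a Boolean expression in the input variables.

G1 = R NAND S
G2 = G1 NAND S = (R NAND S) NAND S
G3 = G2 NAND R = ((R NAND S) NAND S) NAND R
G4 = G3 NOR S = (((R NAND S) NAND S) NAND R) NOR S

(((R NAND S) NAND S) NAND R) NOR S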